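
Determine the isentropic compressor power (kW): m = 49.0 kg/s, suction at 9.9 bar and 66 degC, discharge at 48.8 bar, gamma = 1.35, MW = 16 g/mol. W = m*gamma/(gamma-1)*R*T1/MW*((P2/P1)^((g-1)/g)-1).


Isentropic work: W = m*(gamma/(gamma-1))*(R*T1/MW)*((P2/P1)^((gamma-1)/gamma) - 1)
T1 = 66 + 273.15 = 339.15 K
Pressure ratio = 48.8 / 9.9 = 4.92929
Exponent = (1.35 - 1)/1.35 = 0.259259
(P2/P1)^exp - 1 = 4.92929^0.259259 - 1 = 0.512205
W = 49.0 * 1.35 / 0.35 * 8.314 * 339.15 / 16 * 0.512205 = 17060

17060 kW


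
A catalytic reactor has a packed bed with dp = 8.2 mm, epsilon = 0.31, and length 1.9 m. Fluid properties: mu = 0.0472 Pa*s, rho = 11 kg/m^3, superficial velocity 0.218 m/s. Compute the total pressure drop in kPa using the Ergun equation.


dp = 8.2 mm = 0.0082 m
Viscous term = 150*0.0472*0.218*(1-0.31)^2 / (0.0082^2*0.31^3) = 366839
Inertial term = 1.75*11*0.218^2*(1-0.31) / (0.0082*0.31^3) = 2584.01
dP/L = 366839 + 2584.01 = 369423 Pa/m
dP = 369423 * 1.9 / 1000 = 701.9 kPa

701.9 kPa


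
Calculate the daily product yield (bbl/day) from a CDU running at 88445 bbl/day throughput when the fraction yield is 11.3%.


Crude throughput = 88445 bbl/day
Fraction yield = 11.3%
yield = throughput * fraction / 100
yield = 88445 * 11.3 / 100 = 9994.285

9994.285 bbl/day


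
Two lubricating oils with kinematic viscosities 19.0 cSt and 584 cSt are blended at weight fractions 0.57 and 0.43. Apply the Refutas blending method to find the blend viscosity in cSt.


Refutas method: VBN_i = 14.534*ln(ln(visc_i + 0.8)) + 10.975, blended linearly by mass fraction; since VBN is linear in VBI_i = ln(ln(visc_i + 0.8)) and the fractions sum to 1, blend VBI directly: visc = exp(exp(VBI_blend)) - 0.8
VBI_1 = ln(ln(19.0 + 0.8)) = 1.09383
VBI_2 = ln(ln(584 + 0.8)) = 1.8518
VBI_blend = 0.57 * 1.09383 + 0.43 * 1.8518 = 1.41976
visc_blend = exp(exp(1.41976)) - 0.8 = 61.76

61.76 cSt


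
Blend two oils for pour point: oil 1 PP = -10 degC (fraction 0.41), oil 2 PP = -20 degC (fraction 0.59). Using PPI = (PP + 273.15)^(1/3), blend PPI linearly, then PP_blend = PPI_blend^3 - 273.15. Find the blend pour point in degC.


PPI_1 = (-10 + 273.15)^(1/3) = 6.408176
PPI_2 = (-20 + 273.15)^(1/3) = 6.325953
PPI_blend = 0.41 * 6.408176 + 0.59 * 6.325953 = 6.359664
PP_blend = 6.359664^3 - 273.15 = 257.2187 - 273.15 = -15.93

-15.93 degC


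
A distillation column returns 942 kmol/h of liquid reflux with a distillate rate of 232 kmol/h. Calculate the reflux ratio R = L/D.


Reflux ratio definition: R = L / D (liquid returned / distillate withdrawn)
L = 942 kmol/h, D = 232 kmol/h
R = 942 / 232 = 4.060

4.060


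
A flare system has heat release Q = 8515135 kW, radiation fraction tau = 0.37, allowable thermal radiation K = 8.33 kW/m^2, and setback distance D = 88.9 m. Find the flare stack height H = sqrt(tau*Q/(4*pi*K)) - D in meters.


tau*Q/(4*pi*K) = 0.37 * 8515135 / (4 * pi * 8.33) = 30098.1
sqrt(30098.1) = 173.488
H = 173.488 - 88.9 = 84.59

84.59 m


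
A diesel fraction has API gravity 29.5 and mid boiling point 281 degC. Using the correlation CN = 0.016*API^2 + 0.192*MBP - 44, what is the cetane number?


CN = 0.016 * 29.5^2 + 0.192 * 281 - 44
CN = 13.924 + 53.952 - 44 = 23.876

23.876


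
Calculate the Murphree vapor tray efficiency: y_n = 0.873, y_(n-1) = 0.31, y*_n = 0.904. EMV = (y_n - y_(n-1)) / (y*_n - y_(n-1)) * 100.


Murphree vapor efficiency: EMV = (y_n - y_(n-1)) / (y*_n - y_(n-1)) * 100
EMV = (0.873 - 0.31) / (0.904 - 0.31) * 100 = 0.563 / 0.594 * 100 = 94.78

94.78 %


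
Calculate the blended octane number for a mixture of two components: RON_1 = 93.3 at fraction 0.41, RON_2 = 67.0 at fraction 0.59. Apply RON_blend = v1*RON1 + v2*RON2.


Linear blending: RON_blend = sum(vi * RONi)
Contribution 1: 0.41 * 93.3 = 38.253
Contribution 2: 0.59 * 67.0 = 39.53
RON_blend = 38.253 + 39.53 = 77.783

77.783


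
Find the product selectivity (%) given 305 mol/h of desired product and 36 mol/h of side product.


Selectivity = desired / (desired + undesired) * 100
Total products = 305 + 36 = 341 mol/h
S = 305 / 341 * 100
= 0.8944 * 100
= 89.44 %

89.44 %


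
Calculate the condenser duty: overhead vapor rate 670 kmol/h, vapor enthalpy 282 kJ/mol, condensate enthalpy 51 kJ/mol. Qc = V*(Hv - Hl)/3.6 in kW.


Qc = 670 * (282 - 51) / 3.6 = 670 * 231 / 3.6 = 42990

42990 kW


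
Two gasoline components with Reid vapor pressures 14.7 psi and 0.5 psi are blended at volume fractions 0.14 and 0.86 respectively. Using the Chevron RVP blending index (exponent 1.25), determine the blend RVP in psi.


Chevron index: RVP_blend = (sum xi*RVPi^1.25)^(1/1.25)
RVP^1.25 terms: 0.14 * 14.7^1.25 + 0.86 * 0.5^1.25 = 4.3913
RVP_blend = 4.3913^(1/1.25) = 3.266

3.266 psi


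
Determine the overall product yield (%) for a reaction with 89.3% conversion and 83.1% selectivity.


Overall yield = conversion (%) * selectivity (%) / 100
Conversion = 89.3%, Selectivity = 83.1%
Y = 89.3 * 83.1 / 100
= 74.2083 %

74.2083 %


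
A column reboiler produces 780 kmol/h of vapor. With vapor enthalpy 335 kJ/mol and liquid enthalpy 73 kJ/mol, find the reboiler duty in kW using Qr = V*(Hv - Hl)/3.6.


Qr = 780 * (335 - 73) / 3.6 = 780 * 262 / 3.6 = 56770

56770 kW


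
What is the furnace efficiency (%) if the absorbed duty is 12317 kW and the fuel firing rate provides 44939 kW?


Furnace efficiency = Q_absorbed / Q_fuel * 100
= 12317 / 44939 * 100 = 27.41

27.41 %


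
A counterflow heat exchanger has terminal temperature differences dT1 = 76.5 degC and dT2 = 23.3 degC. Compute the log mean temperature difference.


LMTD = (dT1 - dT2) / ln(dT1/dT2)
= (76.5 - 23.3) / ln(76.5 / 23.3) = 53.2 / 1.18884 = 44.75

44.75 degC


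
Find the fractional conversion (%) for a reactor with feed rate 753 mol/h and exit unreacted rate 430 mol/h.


X = (F_in - F_out) / F_in * 100
Moles reacted = 753 - 430 = 323
X = 323 / 753 * 100
= 0.4290 * 100
= 42.90 %

42.90 %


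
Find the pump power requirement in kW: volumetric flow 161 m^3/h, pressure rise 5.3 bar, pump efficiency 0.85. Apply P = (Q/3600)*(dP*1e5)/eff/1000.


Q = 161 / 3600 = 0.0447222 m^3/s
P = 0.0447222 * (5.3 * 1e5) / 0.85 / 1000 = 27.89

27.89 kW


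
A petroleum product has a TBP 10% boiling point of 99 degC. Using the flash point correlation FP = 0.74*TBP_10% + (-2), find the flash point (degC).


FP = 0.74 * 99 + (-2) = 71.26

71.26 degC


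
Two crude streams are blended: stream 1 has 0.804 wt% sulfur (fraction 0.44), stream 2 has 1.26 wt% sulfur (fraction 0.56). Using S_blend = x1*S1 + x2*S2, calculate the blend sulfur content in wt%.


Linear sulfur blending: S_blend = x1*S1 + x2*S2
Contribution 1: 0.44 * 0.804 = 0.35376 wt%
Contribution 2: 0.56 * 1.26 = 0.7056 wt%
S_blend = 0.35376 + 0.7056 = 1.05936

1.05936 wt%


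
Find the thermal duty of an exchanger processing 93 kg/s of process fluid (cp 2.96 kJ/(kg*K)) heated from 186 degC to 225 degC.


Q = m_dot * cp * delta_T
delta_T = 225 - 186 = 39 K
Q = 93 * 2.96 * 39
= 275.28 * 39
= 10735.92 kW

10735.92 kW


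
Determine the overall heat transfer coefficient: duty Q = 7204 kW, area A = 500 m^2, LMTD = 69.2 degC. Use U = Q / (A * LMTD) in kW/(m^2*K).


From Q = U*A*LMTD, U = Q / (A * LMTD)
U = 7204 / (500 * 69.2) = 7204 / 34600 = 0.2082

0.2082 kW/(m^2*K)


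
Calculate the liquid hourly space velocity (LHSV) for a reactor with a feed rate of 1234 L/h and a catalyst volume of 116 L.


LHSV = volumetric feed rate / catalyst volume
= 1234 L/h / 116 L
= 10.64 h^-1

10.64 h^-1


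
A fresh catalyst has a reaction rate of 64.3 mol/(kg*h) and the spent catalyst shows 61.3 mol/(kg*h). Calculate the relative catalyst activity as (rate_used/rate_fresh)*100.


Activity (%) = (rate_used / rate_fresh) * 100
rate_used = 61.3, rate_fresh = 64.3
= (61.3 / 64.3) * 100
= 0.9533 * 100 = 95.33

95.33 %


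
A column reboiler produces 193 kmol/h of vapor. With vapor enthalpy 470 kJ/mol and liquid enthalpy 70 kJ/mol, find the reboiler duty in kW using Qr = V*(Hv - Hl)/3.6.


Qr = 193 * (470 - 70) / 3.6 = 193 * 400 / 3.6 = 21440

21440 kW


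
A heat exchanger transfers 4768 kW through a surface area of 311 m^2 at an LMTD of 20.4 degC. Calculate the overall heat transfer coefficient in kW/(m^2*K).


From Q = U*A*LMTD, U = Q / (A * LMTD)
U = 4768 / (311 * 20.4) = 4768 / 6344.4 = 0.7515

0.7515 kW/(m^2*K)


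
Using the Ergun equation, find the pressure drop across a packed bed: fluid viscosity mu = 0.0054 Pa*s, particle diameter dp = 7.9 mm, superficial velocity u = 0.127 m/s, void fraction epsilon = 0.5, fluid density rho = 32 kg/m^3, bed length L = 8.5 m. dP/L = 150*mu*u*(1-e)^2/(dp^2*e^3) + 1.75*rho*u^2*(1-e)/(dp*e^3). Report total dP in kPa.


dp = 7.9 mm = 0.0079 m
Viscous term = 150*0.0054*0.127*(1-0.5)^2 / (0.0079^2*0.5^3) = 3296.59
Inertial term = 1.75*32*0.127^2*(1-0.5) / (0.0079*0.5^3) = 457.329
dP/L = 3296.59 + 457.329 = 3753.92 Pa/m
dP = 3753.92 * 8.5 / 1000 = 31.91 kPa

31.91 kPa


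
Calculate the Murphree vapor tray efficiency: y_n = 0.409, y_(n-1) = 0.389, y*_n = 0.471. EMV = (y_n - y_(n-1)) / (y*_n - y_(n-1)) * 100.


Murphree vapor efficiency: EMV = (y_n - y_(n-1)) / (y*_n - y_(n-1)) * 100
EMV = (0.409 - 0.389) / (0.471 - 0.389) * 100 = 0.02 / 0.082 * 100 = 24.39

24.39 %


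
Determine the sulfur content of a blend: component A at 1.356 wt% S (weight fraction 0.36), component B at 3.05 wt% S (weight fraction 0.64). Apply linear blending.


Linear sulfur blending: S_blend = x1*S1 + x2*S2
Contribution 1: 0.36 * 1.356 = 0.48816 wt%
Contribution 2: 0.64 * 3.05 = 1.952 wt%
S_blend = 0.48816 + 1.952 = 2.44016

2.44016 wt%


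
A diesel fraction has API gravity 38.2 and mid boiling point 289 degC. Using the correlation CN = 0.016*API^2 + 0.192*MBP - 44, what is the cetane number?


CN = 0.016 * 38.2^2 + 0.192 * 289 - 44
CN = 23.34784 + 55.488 - 44 = 34.83584

34.83584


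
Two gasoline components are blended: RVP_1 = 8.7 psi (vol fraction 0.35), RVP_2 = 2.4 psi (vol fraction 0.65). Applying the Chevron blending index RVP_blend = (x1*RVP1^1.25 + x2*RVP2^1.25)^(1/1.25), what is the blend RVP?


Chevron index: RVP_blend = (sum xi*RVPi^1.25)^(1/1.25)
RVP^1.25 terms: 0.35 * 8.7^1.25 + 0.65 * 2.4^1.25 = 7.17126
RVP_blend = 7.17126^(1/1.25) = 4.836

4.836 psi


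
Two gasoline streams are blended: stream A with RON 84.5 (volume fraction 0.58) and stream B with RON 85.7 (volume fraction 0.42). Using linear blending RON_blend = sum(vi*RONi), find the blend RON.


Linear blending: RON_blend = sum(vi * RONi)
Contribution 1: 0.58 * 84.5 = 49.01
Contribution 2: 0.42 * 85.7 = 35.994
RON_blend = 49.01 + 35.994 = 85.004

85.004


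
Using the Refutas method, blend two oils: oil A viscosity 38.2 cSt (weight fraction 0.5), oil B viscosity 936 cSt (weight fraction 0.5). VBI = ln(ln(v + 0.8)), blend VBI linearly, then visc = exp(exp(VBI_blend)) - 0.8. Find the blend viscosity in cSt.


Refutas method: VBN_i = 14.534*ln(ln(visc_i + 0.8)) + 10.975, blended linearly by mass fraction; since VBN is linear in VBI_i = ln(ln(visc_i + 0.8)) and the fractions sum to 1, blend VBI directly: visc = exp(exp(VBI_blend)) - 0.8
VBI_1 = ln(ln(38.2 + 0.8)) = 1.29844
VBI_2 = ln(ln(936 + 0.8)) = 1.92315
VBI_blend = 0.5 * 1.29844 + 0.5 * 1.92315 = 1.61079
visc_blend = exp(exp(1.61079)) - 0.8 = 148.6

148.6 cSt


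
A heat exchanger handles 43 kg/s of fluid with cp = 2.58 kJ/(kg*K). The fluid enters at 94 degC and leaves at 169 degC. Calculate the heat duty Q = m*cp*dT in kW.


Q = m_dot * cp * delta_T
delta_T = 169 - 94 = 75 K
Q = 43 * 2.58 * 75
= 110.94 * 75
= 8320.5 kW

8320.5 kW


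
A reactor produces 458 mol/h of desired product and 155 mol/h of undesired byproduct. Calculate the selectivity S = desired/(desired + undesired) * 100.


Selectivity = desired / (desired + undesired) * 100
Total products = 458 + 155 = 613 mol/h
S = 458 / 613 * 100
= 0.7471 * 100
= 74.71 %

74.71 %


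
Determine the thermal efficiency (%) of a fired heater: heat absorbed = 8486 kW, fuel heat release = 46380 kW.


Furnace efficiency = Q_absorbed / Q_fuel * 100
= 8486 / 46380 * 100 = 18.30

18.30 %


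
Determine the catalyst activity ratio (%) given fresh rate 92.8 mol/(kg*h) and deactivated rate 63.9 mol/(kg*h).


Activity (%) = (rate_used / rate_fresh) * 100
rate_used = 63.9, rate_fresh = 92.8
= (63.9 / 92.8) * 100
= 0.6886 * 100 = 68.86

68.86 %


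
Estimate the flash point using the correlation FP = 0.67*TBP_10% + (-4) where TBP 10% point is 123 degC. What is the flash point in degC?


FP = 0.67 * 123 + (-4) = 78.41

78.41 degC


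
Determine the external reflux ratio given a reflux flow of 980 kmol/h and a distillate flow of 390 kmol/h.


Reflux ratio definition: R = L / D (liquid returned / distillate withdrawn)
L = 980 kmol/h, D = 390 kmol/h
R = 980 / 390 = 2.513

2.513


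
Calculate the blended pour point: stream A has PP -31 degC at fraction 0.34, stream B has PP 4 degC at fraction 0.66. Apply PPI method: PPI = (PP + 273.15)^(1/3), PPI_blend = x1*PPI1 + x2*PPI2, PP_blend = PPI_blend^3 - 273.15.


PPI_1 = (-31 + 273.15)^(1/3) = 6.232967
PPI_2 = (4 + 273.15)^(1/3) = 6.51986
PPI_blend = 0.34 * 6.232967 + 0.66 * 6.51986 = 6.422316
PP_blend = 6.422316^3 - 273.15 = 264.8958 - 273.15 = -8.25

-8.25 degC


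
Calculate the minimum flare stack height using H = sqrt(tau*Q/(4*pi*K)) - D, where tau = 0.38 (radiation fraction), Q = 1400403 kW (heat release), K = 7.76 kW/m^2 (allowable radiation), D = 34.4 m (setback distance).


tau*Q/(4*pi*K) = 0.38 * 1400403 / (4 * pi * 7.76) = 5457.14
sqrt(5457.14) = 73.8725
H = 73.8725 - 34.4 = 39.47

39.47 m


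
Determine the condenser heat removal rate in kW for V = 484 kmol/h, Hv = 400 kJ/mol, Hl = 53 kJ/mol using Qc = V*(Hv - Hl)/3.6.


Qc = 484 * (400 - 53) / 3.6 = 484 * 347 / 3.6 = 46650

46650 kW


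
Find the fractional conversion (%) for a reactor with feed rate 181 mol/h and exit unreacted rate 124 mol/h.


X = (F_in - F_out) / F_in * 100
Moles reacted = 181 - 124 = 57
X = 57 / 181 * 100
= 0.3149 * 100
= 31.49 %

31.49 %


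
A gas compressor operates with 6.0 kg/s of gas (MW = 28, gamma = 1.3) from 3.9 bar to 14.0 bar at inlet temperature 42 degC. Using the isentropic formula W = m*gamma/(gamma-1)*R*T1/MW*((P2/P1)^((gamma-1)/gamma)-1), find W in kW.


Isentropic work: W = m*(gamma/(gamma-1))*(R*T1/MW)*((P2/P1)^((gamma-1)/gamma) - 1)
T1 = 42 + 273.15 = 315.15 K
Pressure ratio = 14.0 / 3.9 = 3.58974
Exponent = (1.3 - 1)/1.3 = 0.230769
(P2/P1)^exp - 1 = 3.58974^0.230769 - 1 = 0.343047
W = 6.0 * 1.3 / 0.3 * 8.314 * 315.15 / 28 * 0.343047 = 834.6

834.6 kW


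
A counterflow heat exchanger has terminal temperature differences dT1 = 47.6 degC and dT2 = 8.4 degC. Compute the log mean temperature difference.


LMTD = (dT1 - dT2) / ln(dT1/dT2)
= (47.6 - 8.4) / ln(47.6 / 8.4) = 39.2 / 1.7346 = 22.60

22.60 degC


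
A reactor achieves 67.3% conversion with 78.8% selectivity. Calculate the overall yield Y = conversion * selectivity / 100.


Overall yield = conversion (%) * selectivity (%) / 100
Conversion = 67.3%, Selectivity = 78.8%
Y = 67.3 * 78.8 / 100
= 53.0324 %

53.0324 %


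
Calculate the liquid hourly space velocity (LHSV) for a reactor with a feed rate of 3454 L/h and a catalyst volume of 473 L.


LHSV = volumetric feed rate / catalyst volume
= 3454 L/h / 473 L
= 7.302 h^-1

7.302 h^-1


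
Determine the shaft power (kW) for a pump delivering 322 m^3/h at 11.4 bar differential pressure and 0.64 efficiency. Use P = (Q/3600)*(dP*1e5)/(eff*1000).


Q = 322 / 3600 = 0.0894444 m^3/s
P = 0.0894444 * (11.4 * 1e5) / 0.64 / 1000 = 159.3

159.3 kW


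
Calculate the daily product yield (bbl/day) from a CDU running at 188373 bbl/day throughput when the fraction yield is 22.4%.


Crude throughput = 188373 bbl/day
Fraction yield = 22.4%
yield = throughput * fraction / 100
yield = 188373 * 22.4 / 100 = 42195.552

42195.552 bbl/day


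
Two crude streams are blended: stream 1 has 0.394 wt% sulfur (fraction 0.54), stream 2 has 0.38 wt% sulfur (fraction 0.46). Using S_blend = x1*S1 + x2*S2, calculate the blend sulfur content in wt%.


Linear sulfur blending: S_blend = x1*S1 + x2*S2
Contribution 1: 0.54 * 0.394 = 0.21276 wt%
Contribution 2: 0.46 * 0.38 = 0.1748 wt%
S_blend = 0.21276 + 0.1748 = 0.38756

0.38756 wt%


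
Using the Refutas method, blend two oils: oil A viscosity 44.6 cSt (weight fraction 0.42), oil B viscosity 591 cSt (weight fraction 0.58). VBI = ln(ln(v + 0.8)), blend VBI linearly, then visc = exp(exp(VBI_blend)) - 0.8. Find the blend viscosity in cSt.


Refutas method: VBN_i = 14.534*ln(ln(visc_i + 0.8)) + 10.975, blended linearly by mass fraction; since VBN is linear in VBI_i = ln(ln(visc_i + 0.8)) and the fractions sum to 1, blend VBI directly: visc = exp(exp(VBI_blend)) - 0.8
VBI_1 = ln(ln(44.6 + 0.8)) = 1.33907
VBI_2 = ln(ln(591 + 0.8)) = 1.85366
VBI_blend = 0.42 * 1.33907 + 0.58 * 1.85366 = 1.63753
visc_blend = exp(exp(1.63753)) - 0.8 = 170.3

170.3 cSt


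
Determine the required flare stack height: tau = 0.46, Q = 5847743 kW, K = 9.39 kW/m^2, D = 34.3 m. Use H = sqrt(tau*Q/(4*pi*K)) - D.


tau*Q/(4*pi*K) = 0.46 * 5847743 / (4 * pi * 9.39) = 22796.6
sqrt(22796.6) = 150.985
H = 150.985 - 34.3 = 116.7

116.7 m


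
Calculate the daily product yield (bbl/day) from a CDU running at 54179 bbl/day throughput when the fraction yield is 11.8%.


Crude throughput = 54179 bbl/day
Fraction yield = 11.8%
yield = throughput * fraction / 100
yield = 54179 * 11.8 / 100 = 6393.122

6393.122 bbl/day


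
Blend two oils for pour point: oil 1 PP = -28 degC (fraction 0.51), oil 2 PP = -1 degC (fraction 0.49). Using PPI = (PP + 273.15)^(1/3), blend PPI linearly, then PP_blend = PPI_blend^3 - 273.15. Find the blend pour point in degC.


PPI_1 = (-28 + 273.15)^(1/3) = 6.258601
PPI_2 = (-1 + 273.15)^(1/3) = 6.480414
PPI_blend = 0.51 * 6.258601 + 0.49 * 6.480414 = 6.367289
PP_blend = 6.367289^3 - 273.15 = 258.145 - 273.15 = -15

-15 degC


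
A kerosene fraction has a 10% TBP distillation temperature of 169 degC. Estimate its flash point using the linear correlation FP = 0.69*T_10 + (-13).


FP = 0.69 * 169 + (-13) = 103.61

103.61 degC


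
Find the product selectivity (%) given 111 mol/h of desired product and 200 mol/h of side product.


Selectivity = desired / (desired + undesired) * 100
Total products = 111 + 200 = 311 mol/h
S = 111 / 311 * 100
= 0.3569 * 100
= 35.69 %

35.69 %


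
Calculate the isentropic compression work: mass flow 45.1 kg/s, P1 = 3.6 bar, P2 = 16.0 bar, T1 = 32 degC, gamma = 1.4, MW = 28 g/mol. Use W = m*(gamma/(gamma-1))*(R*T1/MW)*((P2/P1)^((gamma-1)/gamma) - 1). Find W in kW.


Isentropic work: W = m*(gamma/(gamma-1))*(R*T1/MW)*((P2/P1)^((gamma-1)/gamma) - 1)
T1 = 32 + 273.15 = 305.15 K
Pressure ratio = 16.0 / 3.6 = 4.44444
Exponent = (1.4 - 1)/1.4 = 0.285714
(P2/P1)^exp - 1 = 4.44444^0.285714 - 1 = 0.531406
W = 45.1 * 1.4 / 0.4 * 8.314 * 305.15 / 28 * 0.531406 = 7600

7600 kW


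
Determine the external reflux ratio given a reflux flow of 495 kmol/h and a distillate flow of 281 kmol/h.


Reflux ratio definition: R = L / D (liquid returned / distillate withdrawn)
L = 495 kmol/h, D = 281 kmol/h
R = 495 / 281 = 1.762

1.762


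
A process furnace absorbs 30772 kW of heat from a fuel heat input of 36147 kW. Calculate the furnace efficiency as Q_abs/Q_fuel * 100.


Furnace efficiency = Q_absorbed / Q_fuel * 100
= 30772 / 36147 * 100 = 85.13

85.13 %


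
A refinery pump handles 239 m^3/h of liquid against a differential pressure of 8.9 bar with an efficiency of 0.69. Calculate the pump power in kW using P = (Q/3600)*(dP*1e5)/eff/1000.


Q = 239 / 3600 = 0.0663889 m^3/s
P = 0.0663889 * (8.9 * 1e5) / 0.69 / 1000 = 85.63

85.63 kW


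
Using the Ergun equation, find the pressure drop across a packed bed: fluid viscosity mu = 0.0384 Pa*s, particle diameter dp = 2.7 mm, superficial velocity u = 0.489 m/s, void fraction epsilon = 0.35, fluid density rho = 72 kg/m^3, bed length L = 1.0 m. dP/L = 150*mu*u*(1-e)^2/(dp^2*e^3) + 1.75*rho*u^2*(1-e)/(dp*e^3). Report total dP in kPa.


dp = 2.7 mm = 0.0027 m
Viscous term = 150*0.0384*0.489*(1-0.35)^2 / (0.0027^2*0.35^3) = 3807380
Inertial term = 1.75*72*0.489^2*(1-0.35) / (0.0027*0.35^3) = 169174
dP/L = 3807380 + 169174 = 3976550 Pa/m
dP = 3976550 * 1.0 / 1000 = 3977 kPa

3977 kPa


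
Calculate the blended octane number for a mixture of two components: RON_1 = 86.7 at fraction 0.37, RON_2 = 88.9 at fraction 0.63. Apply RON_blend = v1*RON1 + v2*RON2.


Linear blending: RON_blend = sum(vi * RONi)
Contribution 1: 0.37 * 86.7 = 32.079
Contribution 2: 0.63 * 88.9 = 56.007
RON_blend = 32.079 + 56.007 = 88.086

88.086


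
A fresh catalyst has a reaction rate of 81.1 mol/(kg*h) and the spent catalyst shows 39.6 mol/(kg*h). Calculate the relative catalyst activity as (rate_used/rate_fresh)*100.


Activity (%) = (rate_used / rate_fresh) * 100
rate_used = 39.6, rate_fresh = 81.1
= (39.6 / 81.1) * 100
= 0.4883 * 100 = 48.83

48.83 %


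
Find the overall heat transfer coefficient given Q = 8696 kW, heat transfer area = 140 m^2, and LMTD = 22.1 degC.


From Q = U*A*LMTD, U = Q / (A * LMTD)
U = 8696 / (140 * 22.1) = 8696 / 3094 = 2.811

2.811 kW/(m^2*K)


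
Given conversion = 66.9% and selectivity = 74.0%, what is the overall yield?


Overall yield = conversion (%) * selectivity (%) / 100
Conversion = 66.9%, Selectivity = 74.0%
Y = 66.9 * 74.0 / 100
= 49.506 %

49.506 %


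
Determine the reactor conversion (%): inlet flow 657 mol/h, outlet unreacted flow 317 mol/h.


X = (F_in - F_out) / F_in * 100
Moles reacted = 657 - 317 = 340
X = 340 / 657 * 100
= 0.5175 * 100
= 51.75 %

51.75 %


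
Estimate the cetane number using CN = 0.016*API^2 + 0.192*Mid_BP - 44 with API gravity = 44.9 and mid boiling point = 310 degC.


CN = 0.016 * 44.9^2 + 0.192 * 310 - 44
CN = 32.25616 + 59.52 - 44 = 47.77616

47.77616


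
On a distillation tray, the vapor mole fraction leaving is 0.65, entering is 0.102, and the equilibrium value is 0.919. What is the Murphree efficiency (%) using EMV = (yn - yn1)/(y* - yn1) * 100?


Murphree vapor efficiency: EMV = (y_n - y_(n-1)) / (y*_n - y_(n-1)) * 100
EMV = (0.65 - 0.102) / (0.919 - 0.102) * 100 = 0.548 / 0.817 * 100 = 67.07

67.07 %


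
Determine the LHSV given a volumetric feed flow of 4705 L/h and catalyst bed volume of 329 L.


LHSV = volumetric feed rate / catalyst volume
= 4705 L/h / 329 L
= 14.30 h^-1

14.30 h^-1


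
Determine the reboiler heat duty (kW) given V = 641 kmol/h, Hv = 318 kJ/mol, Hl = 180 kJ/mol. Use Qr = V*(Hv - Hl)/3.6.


Qr = 641 * (318 - 180) / 3.6 = 641 * 138 / 3.6 = 24570

24570 kW


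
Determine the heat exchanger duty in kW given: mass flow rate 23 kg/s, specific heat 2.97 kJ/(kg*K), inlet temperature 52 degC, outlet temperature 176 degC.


Q = m_dot * cp * delta_T
delta_T = 176 - 52 = 124 K
Q = 23 * 2.97 * 124
= 68.31 * 124
= 8470.44 kW

8470.44 kW


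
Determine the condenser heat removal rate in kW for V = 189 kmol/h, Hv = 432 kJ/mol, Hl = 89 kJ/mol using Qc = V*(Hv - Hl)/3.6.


Qc = 189 * (432 - 89) / 3.6 = 189 * 343 / 3.6 = 18010

18010 kW


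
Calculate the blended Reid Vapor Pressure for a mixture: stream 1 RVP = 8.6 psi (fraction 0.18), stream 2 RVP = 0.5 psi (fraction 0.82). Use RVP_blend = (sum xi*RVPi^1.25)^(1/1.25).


Chevron index: RVP_blend = (sum xi*RVPi^1.25)^(1/1.25)
RVP^1.25 terms: 0.18 * 8.6^1.25 + 0.82 * 0.5^1.25 = 2.99568
RVP_blend = 2.99568^(1/1.25) = 2.405

2.405 psi


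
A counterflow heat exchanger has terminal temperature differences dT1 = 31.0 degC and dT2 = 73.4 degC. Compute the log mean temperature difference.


LMTD = (dT1 - dT2) / ln(dT1/dT2)
= (31.0 - 73.4) / ln(31.0 / 73.4) = -42.4 / -0.861937 = 49.19

49.19 degC


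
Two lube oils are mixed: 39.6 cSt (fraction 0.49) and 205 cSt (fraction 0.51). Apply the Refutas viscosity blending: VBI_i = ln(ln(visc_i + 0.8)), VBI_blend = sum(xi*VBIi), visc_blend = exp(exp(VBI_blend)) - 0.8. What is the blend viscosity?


Refutas method: VBN_i = 14.534*ln(ln(visc_i + 0.8)) + 10.975, blended linearly by mass fraction; since VBN is linear in VBI_i = ln(ln(visc_i + 0.8)) and the fractions sum to 1, blend VBI directly: visc = exp(exp(VBI_blend)) - 0.8
VBI_1 = ln(ln(39.6 + 0.8)) = 1.30802
VBI_2 = ln(ln(205 + 0.8)) = 1.67277
VBI_blend = 0.49 * 1.30802 + 0.51 * 1.67277 = 1.49404
visc_blend = exp(exp(1.49404)) - 0.8 = 85.26

85.26 cSt


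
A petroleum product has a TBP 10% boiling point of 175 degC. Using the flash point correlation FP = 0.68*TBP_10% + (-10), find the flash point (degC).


FP = 0.68 * 175 + (-10) = 109

109 degC


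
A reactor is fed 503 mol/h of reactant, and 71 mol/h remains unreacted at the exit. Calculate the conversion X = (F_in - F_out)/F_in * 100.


X = (F_in - F_out) / F_in * 100
Moles reacted = 503 - 71 = 432
X = 432 / 503 * 100
= 0.8588 * 100
= 85.88 %

85.88 %


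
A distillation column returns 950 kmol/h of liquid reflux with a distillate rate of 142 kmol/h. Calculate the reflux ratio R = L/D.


Reflux ratio definition: R = L / D (liquid returned / distillate withdrawn)
L = 950 kmol/h, D = 142 kmol/h
R = 950 / 142 = 6.690

6.690


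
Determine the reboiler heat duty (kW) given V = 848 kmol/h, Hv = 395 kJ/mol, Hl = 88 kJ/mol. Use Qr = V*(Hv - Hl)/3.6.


Qr = 848 * (395 - 88) / 3.6 = 848 * 307 / 3.6 = 72320

72320 kW


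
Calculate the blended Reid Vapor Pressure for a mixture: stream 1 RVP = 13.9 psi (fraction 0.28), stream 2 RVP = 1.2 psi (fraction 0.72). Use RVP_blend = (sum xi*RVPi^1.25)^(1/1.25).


Chevron index: RVP_blend = (sum xi*RVPi^1.25)^(1/1.25)
RVP^1.25 terms: 0.28 * 13.9^1.25 + 0.72 * 1.2^1.25 = 8.41925
RVP_blend = 8.41925^(1/1.25) = 5.498

5.498 psi


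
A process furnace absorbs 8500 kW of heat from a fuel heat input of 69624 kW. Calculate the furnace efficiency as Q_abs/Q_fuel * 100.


Furnace efficiency = Q_absorbed / Q_fuel * 100
= 8500 / 69624 * 100 = 12.21

12.21 %


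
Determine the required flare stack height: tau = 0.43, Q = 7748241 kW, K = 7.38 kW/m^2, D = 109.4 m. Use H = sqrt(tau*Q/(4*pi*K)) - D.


tau*Q/(4*pi*K) = 0.43 * 7748241 / (4 * pi * 7.38) = 35925.7
sqrt(35925.7) = 189.541
H = 189.541 - 109.4 = 80.14

80.14 m


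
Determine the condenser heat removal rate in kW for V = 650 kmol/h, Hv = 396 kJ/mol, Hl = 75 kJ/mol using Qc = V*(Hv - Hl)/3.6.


Qc = 650 * (396 - 75) / 3.6 = 650 * 321 / 3.6 = 57960

57960 kW


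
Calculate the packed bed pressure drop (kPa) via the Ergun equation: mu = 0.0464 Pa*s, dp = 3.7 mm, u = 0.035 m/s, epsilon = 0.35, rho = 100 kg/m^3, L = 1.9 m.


dp = 3.7 mm = 0.0037 m
Viscous term = 150*0.0464*0.035*(1-0.35)^2 / (0.0037^2*0.35^3) = 175346
Inertial term = 1.75*100*0.035^2*(1-0.35) / (0.0037*0.35^3) = 878.378
dP/L = 175346 + 878.378 = 176224 Pa/m
dP = 176224 * 1.9 / 1000 = 334.8 kPa

334.8 kPa


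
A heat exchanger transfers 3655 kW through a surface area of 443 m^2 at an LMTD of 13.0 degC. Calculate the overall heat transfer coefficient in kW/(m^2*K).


From Q = U*A*LMTD, U = Q / (A * LMTD)
U = 3655 / (443 * 13.0) = 3655 / 5759 = 0.6347

0.6347 kW/(m^2*K)


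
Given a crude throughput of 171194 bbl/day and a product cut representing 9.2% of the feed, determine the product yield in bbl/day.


Crude throughput = 171194 bbl/day
Fraction yield = 9.2%
yield = throughput * fraction / 100
yield = 171194 * 9.2 / 100 = 15749.848

15749.848 bbl/day


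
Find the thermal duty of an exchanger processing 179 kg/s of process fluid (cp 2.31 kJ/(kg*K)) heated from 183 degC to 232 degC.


Q = m_dot * cp * delta_T
delta_T = 232 - 183 = 49 K
Q = 179 * 2.31 * 49
= 413.49 * 49
= 20261.01 kW

20261.01 kW


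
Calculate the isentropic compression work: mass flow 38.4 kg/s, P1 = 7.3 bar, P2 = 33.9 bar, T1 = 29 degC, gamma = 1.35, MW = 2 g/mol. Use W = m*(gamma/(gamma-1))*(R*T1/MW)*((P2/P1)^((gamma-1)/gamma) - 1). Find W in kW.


Isentropic work: W = m*(gamma/(gamma-1))*(R*T1/MW)*((P2/P1)^((gamma-1)/gamma) - 1)
T1 = 29 + 273.15 = 302.15 K
Pressure ratio = 33.9 / 7.3 = 4.64384
Exponent = (1.35 - 1)/1.35 = 0.259259
(P2/P1)^exp - 1 = 4.64384^0.259259 - 1 = 0.488997
W = 38.4 * 1.35 / 0.35 * 8.314 * 302.15 / 2 * 0.488997 = 90970

90970 kW


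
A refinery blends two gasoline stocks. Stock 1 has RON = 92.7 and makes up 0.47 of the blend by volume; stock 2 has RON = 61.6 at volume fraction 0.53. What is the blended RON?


Linear blending: RON_blend = sum(vi * RONi)
Contribution 1: 0.47 * 92.7 = 43.569
Contribution 2: 0.53 * 61.6 = 32.648
RON_blend = 43.569 + 32.648 = 76.217

76.217


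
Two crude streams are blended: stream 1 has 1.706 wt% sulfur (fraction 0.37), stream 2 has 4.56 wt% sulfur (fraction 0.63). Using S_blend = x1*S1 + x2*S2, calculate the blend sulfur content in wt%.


Linear sulfur blending: S_blend = x1*S1 + x2*S2
Contribution 1: 0.37 * 1.706 = 0.63122 wt%
Contribution 2: 0.63 * 4.56 = 2.8728 wt%
S_blend = 0.63122 + 2.8728 = 3.50402

3.50402 wt%


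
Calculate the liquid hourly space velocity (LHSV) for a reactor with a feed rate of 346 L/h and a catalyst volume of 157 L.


LHSV = volumetric feed rate / catalyst volume
= 346 L/h / 157 L
= 2.204 h^-1

2.204 h^-1


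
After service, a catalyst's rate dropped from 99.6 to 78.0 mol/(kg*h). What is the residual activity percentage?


Activity (%) = (rate_used / rate_fresh) * 100
rate_used = 78.0, rate_fresh = 99.6
= (78.0 / 99.6) * 100
= 0.7831 * 100 = 78.31

78.31 %


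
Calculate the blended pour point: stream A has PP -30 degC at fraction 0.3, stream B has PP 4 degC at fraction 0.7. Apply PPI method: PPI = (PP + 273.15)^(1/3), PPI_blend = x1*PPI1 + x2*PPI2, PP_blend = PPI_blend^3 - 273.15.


PPI_1 = (-30 + 273.15)^(1/3) = 6.241535
PPI_2 = (4 + 273.15)^(1/3) = 6.51986
PPI_blend = 0.3 * 6.241535 + 0.7 * 6.51986 = 6.436362
PP_blend = 6.436362^3 - 273.15 = 266.6376 - 273.15 = -6.51

-6.51 degC


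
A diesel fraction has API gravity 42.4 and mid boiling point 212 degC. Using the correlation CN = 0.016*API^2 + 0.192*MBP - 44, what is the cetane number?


CN = 0.016 * 42.4^2 + 0.192 * 212 - 44
CN = 28.76416 + 40.704 - 44 = 25.46816

25.46816


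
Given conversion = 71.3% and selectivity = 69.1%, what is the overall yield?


Overall yield = conversion (%) * selectivity (%) / 100
Conversion = 71.3%, Selectivity = 69.1%
Y = 71.3 * 69.1 / 100
= 49.2683 %

49.2683 %


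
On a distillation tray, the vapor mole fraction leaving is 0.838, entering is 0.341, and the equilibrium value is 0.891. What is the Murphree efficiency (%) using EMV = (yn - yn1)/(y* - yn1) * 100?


Murphree vapor efficiency: EMV = (y_n - y_(n-1)) / (y*_n - y_(n-1)) * 100
EMV = (0.838 - 0.341) / (0.891 - 0.341) * 100 = 0.497 / 0.55 * 100 = 90.36

90.36 %


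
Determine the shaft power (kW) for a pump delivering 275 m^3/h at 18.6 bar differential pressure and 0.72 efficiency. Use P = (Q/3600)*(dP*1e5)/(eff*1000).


Q = 275 / 3600 = 0.0763889 m^3/s
P = 0.0763889 * (18.6 * 1e5) / 0.72 / 1000 = 197.3

197.3 kW


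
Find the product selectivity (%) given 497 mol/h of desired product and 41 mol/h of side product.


Selectivity = desired / (desired + undesired) * 100
Total products = 497 + 41 = 538 mol/h
S = 497 / 538 * 100
= 0.9238 * 100
= 92.38 %

92.38 %


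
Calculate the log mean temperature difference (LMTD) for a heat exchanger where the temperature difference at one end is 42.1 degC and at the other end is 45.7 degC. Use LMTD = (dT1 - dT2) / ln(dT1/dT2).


LMTD = (dT1 - dT2) / ln(dT1/dT2)
= (42.1 - 45.7) / ln(42.1 / 45.7) = -3.6 / -0.0820506 = 43.88

43.88 degC


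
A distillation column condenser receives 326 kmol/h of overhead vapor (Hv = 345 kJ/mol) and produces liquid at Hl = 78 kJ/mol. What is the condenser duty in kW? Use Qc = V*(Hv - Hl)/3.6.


Qc = 326 * (345 - 78) / 3.6 = 326 * 267 / 3.6 = 24180

24180 kW


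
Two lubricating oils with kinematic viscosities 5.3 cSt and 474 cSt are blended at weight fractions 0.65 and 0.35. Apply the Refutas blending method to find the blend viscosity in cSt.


Refutas method: VBN_i = 14.534*ln(ln(visc_i + 0.8)) + 10.975, blended linearly by mass fraction; since VBN is linear in VBI_i = ln(ln(visc_i + 0.8)) and the fractions sum to 1, blend VBI directly: visc = exp(exp(VBI_blend)) - 0.8
VBI_1 = ln(ln(5.3 + 0.8)) = 0.592381
VBI_2 = ln(ln(474 + 0.8)) = 1.81855
VBI_blend = 0.65 * 0.592381 + 0.35 * 1.81855 = 1.02154
visc_blend = exp(exp(1.02154)) - 0.8 = 15.28

15.28 cSt


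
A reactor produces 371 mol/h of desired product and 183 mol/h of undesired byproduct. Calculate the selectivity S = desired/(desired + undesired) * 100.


Selectivity = desired / (desired + undesired) * 100
Total products = 371 + 183 = 554 mol/h
S = 371 / 554 * 100
= 0.6697 * 100
= 66.97 %

66.97 %


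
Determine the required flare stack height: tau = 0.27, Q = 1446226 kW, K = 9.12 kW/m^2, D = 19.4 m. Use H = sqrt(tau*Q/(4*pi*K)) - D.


tau*Q/(4*pi*K) = 0.27 * 1446226 / (4 * pi * 9.12) = 3407.18
sqrt(3407.18) = 58.3711
H = 58.3711 - 19.4 = 38.97

38.97 m


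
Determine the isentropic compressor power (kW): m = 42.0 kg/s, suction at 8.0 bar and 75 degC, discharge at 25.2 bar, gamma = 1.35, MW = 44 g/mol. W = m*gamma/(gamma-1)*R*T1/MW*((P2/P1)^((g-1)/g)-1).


Isentropic work: W = m*(gamma/(gamma-1))*(R*T1/MW)*((P2/P1)^((gamma-1)/gamma) - 1)
T1 = 75 + 273.15 = 348.15 K
Pressure ratio = 25.2 / 8.0 = 3.15
Exponent = (1.35 - 1)/1.35 = 0.259259
(P2/P1)^exp - 1 = 3.15^0.259259 - 1 = 0.346454
W = 42.0 * 1.35 / 0.35 * 8.314 * 348.15 / 44 * 0.346454 = 3692

3692 kW


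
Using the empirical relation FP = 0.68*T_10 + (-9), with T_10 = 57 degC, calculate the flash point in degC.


FP = 0.68 * 57 + (-9) = 29.76

29.76 degC


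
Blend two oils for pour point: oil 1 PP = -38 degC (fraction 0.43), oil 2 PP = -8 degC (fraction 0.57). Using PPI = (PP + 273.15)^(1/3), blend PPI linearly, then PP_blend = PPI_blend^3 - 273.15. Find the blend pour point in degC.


PPI_1 = (-38 + 273.15)^(1/3) = 6.172318
PPI_2 = (-8 + 273.15)^(1/3) = 6.42437
PPI_blend = 0.43 * 6.172318 + 0.57 * 6.42437 = 6.315988
PP_blend = 6.315988^3 - 273.15 = 251.9555 - 273.15 = -21.19

-21.19 degC


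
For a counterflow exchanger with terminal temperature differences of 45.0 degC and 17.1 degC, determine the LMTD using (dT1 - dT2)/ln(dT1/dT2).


LMTD = (dT1 - dT2) / ln(dT1/dT2)
= (45.0 - 17.1) / ln(45.0 / 17.1) = 27.9 / 0.967584 = 28.83

28.83 degC


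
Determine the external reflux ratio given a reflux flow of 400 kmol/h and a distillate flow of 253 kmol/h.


Reflux ratio definition: R = L / D (liquid returned / distillate withdrawn)
L = 400 kmol/h, D = 253 kmol/h
R = 400 / 253 = 1.581

1.581


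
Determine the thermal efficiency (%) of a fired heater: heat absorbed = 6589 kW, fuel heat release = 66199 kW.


Furnace efficiency = Q_absorbed / Q_fuel * 100
= 6589 / 66199 * 100 = 9.953

9.953 %


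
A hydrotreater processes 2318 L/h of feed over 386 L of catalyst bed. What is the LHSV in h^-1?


LHSV = volumetric feed rate / catalyst volume
= 2318 L/h / 386 L
= 6.005 h^-1

6.005 h^-1


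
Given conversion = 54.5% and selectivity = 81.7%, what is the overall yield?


Overall yield = conversion (%) * selectivity (%) / 100
Conversion = 54.5%, Selectivity = 81.7%
Y = 54.5 * 81.7 / 100
= 44.5265 %

44.5265 %


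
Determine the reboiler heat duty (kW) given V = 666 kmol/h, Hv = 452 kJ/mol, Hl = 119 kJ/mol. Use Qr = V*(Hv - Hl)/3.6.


Qr = 666 * (452 - 119) / 3.6 = 666 * 333 / 3.6 = 61600

61600 kW


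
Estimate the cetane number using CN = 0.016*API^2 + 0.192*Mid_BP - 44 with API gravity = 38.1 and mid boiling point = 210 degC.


CN = 0.016 * 38.1^2 + 0.192 * 210 - 44
CN = 23.22576 + 40.32 - 44 = 19.54576

19.54576


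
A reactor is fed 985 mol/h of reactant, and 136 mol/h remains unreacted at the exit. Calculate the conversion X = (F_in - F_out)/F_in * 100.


X = (F_in - F_out) / F_in * 100
Moles reacted = 985 - 136 = 849
X = 849 / 985 * 100
= 0.8619 * 100
= 86.19 %

86.19 %


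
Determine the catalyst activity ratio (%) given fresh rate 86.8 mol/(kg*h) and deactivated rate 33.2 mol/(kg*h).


Activity (%) = (rate_used / rate_fresh) * 100
rate_used = 33.2, rate_fresh = 86.8
= (33.2 / 86.8) * 100
= 0.3825 * 100 = 38.25

38.25 %


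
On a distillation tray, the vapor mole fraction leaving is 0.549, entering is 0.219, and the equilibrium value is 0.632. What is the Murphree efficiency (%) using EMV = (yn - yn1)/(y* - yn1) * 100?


Murphree vapor efficiency: EMV = (y_n - y_(n-1)) / (y*_n - y_(n-1)) * 100
EMV = (0.549 - 0.219) / (0.632 - 0.219) * 100 = 0.33 / 0.413 * 100 = 79.90

79.90 %


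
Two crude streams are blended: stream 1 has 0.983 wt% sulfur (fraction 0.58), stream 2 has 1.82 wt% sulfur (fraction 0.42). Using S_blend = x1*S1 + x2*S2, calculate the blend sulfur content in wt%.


Linear sulfur blending: S_blend = x1*S1 + x2*S2
Contribution 1: 0.58 * 0.983 = 0.57014 wt%
Contribution 2: 0.42 * 1.82 = 0.7644 wt%
S_blend = 0.57014 + 0.7644 = 1.33454

1.33454 wt%


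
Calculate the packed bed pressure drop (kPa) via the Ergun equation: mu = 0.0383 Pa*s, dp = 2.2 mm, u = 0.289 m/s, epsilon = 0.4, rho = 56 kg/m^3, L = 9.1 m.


dp = 2.2 mm = 0.0022 m
Viscous term = 150*0.0383*0.289*(1-0.4)^2 / (0.0022^2*0.4^3) = 1929590
Inertial term = 1.75*56*0.289^2*(1-0.4) / (0.0022*0.4^3) = 34879.5
dP/L = 1929590 + 34879.5 = 1964470 Pa/m
dP = 1964470 * 9.1 / 1000 = 17880 kPa

17880 kPa


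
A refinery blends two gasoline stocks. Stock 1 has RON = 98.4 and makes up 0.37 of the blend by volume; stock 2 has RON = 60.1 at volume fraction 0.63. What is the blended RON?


Linear blending: RON_blend = sum(vi * RONi)
Contribution 1: 0.37 * 98.4 = 36.408
Contribution 2: 0.63 * 60.1 = 37.863
RON_blend = 36.408 + 37.863 = 74.271

74.271


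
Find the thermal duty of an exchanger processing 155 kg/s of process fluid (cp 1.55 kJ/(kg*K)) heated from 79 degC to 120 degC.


Q = m_dot * cp * delta_T
delta_T = 120 - 79 = 41 K
Q = 155 * 1.55 * 41
= 240.25 * 41
= 9850.25 kW

9850.25 kW


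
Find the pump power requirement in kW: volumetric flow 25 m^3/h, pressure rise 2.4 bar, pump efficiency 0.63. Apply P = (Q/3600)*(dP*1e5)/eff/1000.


Q = 25 / 3600 = 0.00694444 m^3/s
P = 0.00694444 * (2.4 * 1e5) / 0.63 / 1000 = 2.646

2.646 kW


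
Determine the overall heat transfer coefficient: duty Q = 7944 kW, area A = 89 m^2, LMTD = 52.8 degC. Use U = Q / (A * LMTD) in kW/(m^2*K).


From Q = U*A*LMTD, U = Q / (A * LMTD)
U = 7944 / (89 * 52.8) = 7944 / 4699.2 = 1.691

1.691 kW/(m^2*K)


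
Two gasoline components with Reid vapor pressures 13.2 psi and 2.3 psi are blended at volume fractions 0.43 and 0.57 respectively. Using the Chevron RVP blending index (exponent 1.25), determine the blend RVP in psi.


Chevron index: RVP_blend = (sum xi*RVPi^1.25)^(1/1.25)
RVP^1.25 terms: 0.43 * 13.2^1.25 + 0.57 * 2.3^1.25 = 12.4335
RVP_blend = 12.4335^(1/1.25) = 7.511

7.511 psi


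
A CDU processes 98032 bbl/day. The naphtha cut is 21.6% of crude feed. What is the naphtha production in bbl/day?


Crude throughput = 98032 bbl/day
Fraction yield = 21.6%
yield = throughput * fraction / 100
yield = 98032 * 21.6 / 100 = 21174.912

21174.912 bbl/day


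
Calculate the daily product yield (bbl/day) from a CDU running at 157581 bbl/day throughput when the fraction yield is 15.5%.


Crude throughput = 157581 bbl/day
Fraction yield = 15.5%
yield = throughput * fraction / 100
yield = 157581 * 15.5 / 100 = 24425.055

24425.055 bbl/day


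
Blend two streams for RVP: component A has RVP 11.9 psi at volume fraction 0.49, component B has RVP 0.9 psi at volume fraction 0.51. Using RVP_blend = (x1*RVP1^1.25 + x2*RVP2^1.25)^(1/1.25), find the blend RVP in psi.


Chevron index: RVP_blend = (sum xi*RVPi^1.25)^(1/1.25)
RVP^1.25 terms: 0.49 * 11.9^1.25 + 0.51 * 0.9^1.25 = 11.2771
RVP_blend = 11.2771^(1/1.25) = 6.946

6.946 psi
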